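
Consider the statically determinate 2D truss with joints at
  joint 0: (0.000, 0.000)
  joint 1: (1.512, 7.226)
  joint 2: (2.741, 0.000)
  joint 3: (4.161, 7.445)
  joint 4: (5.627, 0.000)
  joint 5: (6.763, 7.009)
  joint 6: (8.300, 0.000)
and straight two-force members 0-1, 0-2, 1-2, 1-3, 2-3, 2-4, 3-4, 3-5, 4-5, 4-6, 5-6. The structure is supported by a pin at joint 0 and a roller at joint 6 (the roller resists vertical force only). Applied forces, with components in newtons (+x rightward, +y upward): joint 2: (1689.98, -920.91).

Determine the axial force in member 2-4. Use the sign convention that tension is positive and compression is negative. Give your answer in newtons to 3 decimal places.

169.075

N=7 nodes, M=11 members, R=3 reactions → 2N=14, M+R=14
member 0 (0-1): L=7.3825, (cx,cy)=(0.2048,0.9788)
member 1 (0-2): L=2.7410, (cx,cy)=(1.0000,0.0000)
member 2 (1-2): L=7.3298, (cx,cy)=(0.1677,-0.9858)
member 3 (1-3): L=2.6580, (cx,cy)=(0.9966,0.0824)
member 4 (2-3): L=7.5792, (cx,cy)=(0.1874,0.9823)
member 5 (2-4): L=2.8860, (cx,cy)=(1.0000,0.0000)
member 6 (3-4): L=7.5880, (cx,cy)=(0.1932,-0.9812)
member 7 (3-5): L=2.6383, (cx,cy)=(0.9863,-0.1653)
member 8 (4-5): L=7.1005, (cx,cy)=(0.1600,0.9871)
member 9 (4-6): L=2.6730, (cx,cy)=(1.0000,0.0000)
member 10 (5-6): L=7.1755, (cx,cy)=(0.2142,-0.9768)
solve A·x = −loads:
  F[0-1] = -630.1456 N (compression)
  F[0-2] = +1819.0394 N (tension)
  F[1-2] = +606.2971 N (tension)
  F[1-3] = -231.5058 N (compression)
  F[2-3] = +329.0226 N (tension)
  F[2-4] = +169.0748 N (tension)
  F[3-4] = -290.6783 N (compression)
  F[3-5] = -114.4898 N (compression)
  F[4-5] = +288.9234 N (tension)
  F[4-6] = +66.6908 N (tension)
  F[5-6] = -311.3486 N (compression)
  Rx@0 = -1689.9800 N
  Ry@0 = +616.7878 N
  Ry@6 = +304.1222 N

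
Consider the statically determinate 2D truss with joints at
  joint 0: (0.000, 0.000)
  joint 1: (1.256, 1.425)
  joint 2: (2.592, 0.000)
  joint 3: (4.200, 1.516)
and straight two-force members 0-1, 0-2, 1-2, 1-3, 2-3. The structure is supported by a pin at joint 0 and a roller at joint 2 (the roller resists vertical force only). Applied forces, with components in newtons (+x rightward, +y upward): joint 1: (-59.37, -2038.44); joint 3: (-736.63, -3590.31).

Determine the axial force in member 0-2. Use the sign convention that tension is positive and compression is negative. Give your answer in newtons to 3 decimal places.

N=4 nodes, M=5 members, R=3 reactions → 2N=8, M+R=8
member 0 (0-1): L=1.8995, (cx,cy)=(0.6612,0.7502)
member 1 (0-2): L=2.5920, (cx,cy)=(1.0000,0.0000)
member 2 (1-2): L=1.9533, (cx,cy)=(0.6840,-0.7295)
member 3 (1-3): L=2.9454, (cx,cy)=(0.9995,0.0309)
member 4 (2-3): L=2.2100, (cx,cy)=(0.7276,0.6860)
solve A·x = −loads:
  F[0-1] = +950.6473 N (tension)
  F[0-2] = -1424.5880 N (compression)
  F[1-2] = -3637.2428 N (compression)
  F[1-3] = +3177.1967 N (tension)
  F[2-3] = -5376.8940 N (compression)
  Rx@0 = +796.0000 N
  Ry@0 = -713.1672 N
  Ry@2 = +6341.9172 N

-1424.588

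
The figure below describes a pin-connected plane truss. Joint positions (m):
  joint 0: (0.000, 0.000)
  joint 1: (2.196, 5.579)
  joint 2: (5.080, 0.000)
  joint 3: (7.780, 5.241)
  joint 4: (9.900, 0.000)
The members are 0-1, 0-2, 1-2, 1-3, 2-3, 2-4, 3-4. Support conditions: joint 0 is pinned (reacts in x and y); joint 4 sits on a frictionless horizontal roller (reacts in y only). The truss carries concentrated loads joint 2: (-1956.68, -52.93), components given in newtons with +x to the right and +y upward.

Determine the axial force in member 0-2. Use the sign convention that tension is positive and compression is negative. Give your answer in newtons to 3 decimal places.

-1946.536

N=5 nodes, M=7 members, R=3 reactions → 2N=10, M+R=10
member 0 (0-1): L=5.9956, (cx,cy)=(0.3663,0.9305)
member 1 (0-2): L=5.0800, (cx,cy)=(1.0000,0.0000)
member 2 (1-2): L=6.2803, (cx,cy)=(0.4592,-0.8883)
member 3 (1-3): L=5.5942, (cx,cy)=(0.9982,-0.0604)
member 4 (2-3): L=5.8956, (cx,cy)=(0.4580,0.8890)
member 5 (2-4): L=4.8200, (cx,cy)=(1.0000,0.0000)
member 6 (3-4): L=5.6535, (cx,cy)=(0.3750,-0.9270)
solve A·x = −loads:
  F[0-1] = -27.6944 N (compression)
  F[0-2] = -1946.5365 N (compression)
  F[1-2] = +30.6601 N (tension)
  F[1-3] = -24.2673 N (compression)
  F[2-3] = +28.9030 N (tension)
  F[2-4] = +10.9863 N (tension)
  F[3-4] = -29.2979 N (compression)
  Rx@0 = +1956.6800 N
  Ry@0 = +25.7700 N
  Ry@4 = +27.1600 N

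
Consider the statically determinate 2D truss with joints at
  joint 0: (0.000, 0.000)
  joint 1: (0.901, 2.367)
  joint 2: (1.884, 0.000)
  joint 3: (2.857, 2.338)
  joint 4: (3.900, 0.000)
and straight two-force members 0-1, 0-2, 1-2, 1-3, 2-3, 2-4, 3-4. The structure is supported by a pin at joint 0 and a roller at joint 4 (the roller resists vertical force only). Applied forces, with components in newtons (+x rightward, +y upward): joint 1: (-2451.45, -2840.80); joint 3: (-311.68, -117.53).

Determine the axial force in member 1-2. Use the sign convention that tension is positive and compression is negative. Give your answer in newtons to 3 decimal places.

N=5 nodes, M=7 members, R=3 reactions → 2N=10, M+R=10
member 0 (0-1): L=2.5327, (cx,cy)=(0.3557,0.9346)
member 1 (0-2): L=1.8840, (cx,cy)=(1.0000,0.0000)
member 2 (1-2): L=2.5630, (cx,cy)=(0.3835,-0.9235)
member 3 (1-3): L=1.9562, (cx,cy)=(0.9999,-0.0148)
member 4 (2-3): L=2.5324, (cx,cy)=(0.3842,0.9232)
member 5 (2-4): L=2.0160, (cx,cy)=(1.0000,0.0000)
member 6 (3-4): L=2.5601, (cx,cy)=(0.4074,-0.9132)
solve A·x = −loads:
  F[0-1] = -4162.9582 N (compression)
  F[0-2] = -1282.1617 N (compression)
  F[1-2] = +1128.1216 N (tension)
  F[1-3] = +537.8670 N (tension)
  F[2-3] = -1128.4712 N (compression)
  F[2-4] = -415.9035 N (compression)
  F[3-4] = +1020.8563 N (tension)
  Rx@0 = +2763.1300 N
  Ry@0 = +3890.6238 N
  Ry@4 = -932.2938 N

1128.122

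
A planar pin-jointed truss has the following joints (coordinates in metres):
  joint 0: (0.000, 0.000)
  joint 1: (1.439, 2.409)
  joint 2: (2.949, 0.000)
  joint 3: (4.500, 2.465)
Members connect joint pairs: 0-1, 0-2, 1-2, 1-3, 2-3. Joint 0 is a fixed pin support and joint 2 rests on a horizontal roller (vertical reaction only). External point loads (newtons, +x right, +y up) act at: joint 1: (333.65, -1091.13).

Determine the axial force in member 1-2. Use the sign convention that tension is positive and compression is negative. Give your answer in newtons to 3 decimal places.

-950.052

N=4 nodes, M=5 members, R=3 reactions → 2N=8, M+R=8
member 0 (0-1): L=2.8061, (cx,cy)=(0.5128,0.8585)
member 1 (0-2): L=2.9490, (cx,cy)=(1.0000,0.0000)
member 2 (1-2): L=2.8431, (cx,cy)=(0.5311,-0.8473)
member 3 (1-3): L=3.0615, (cx,cy)=(0.9998,0.0183)
member 4 (2-3): L=2.9124, (cx,cy)=(0.5326,0.8464)
solve A·x = −loads:
  F[0-1] = -333.3098 N (compression)
  F[0-2] = +504.5772 N (tension)
  F[1-2] = -950.0516 N (compression)
  F[1-3] = -0.0000 N (compression)
  F[2-3] = +0.0000 N (tension)
  Rx@0 = -333.6500 N
  Ry@0 = +286.1456 N
  Ry@2 = +804.9844 N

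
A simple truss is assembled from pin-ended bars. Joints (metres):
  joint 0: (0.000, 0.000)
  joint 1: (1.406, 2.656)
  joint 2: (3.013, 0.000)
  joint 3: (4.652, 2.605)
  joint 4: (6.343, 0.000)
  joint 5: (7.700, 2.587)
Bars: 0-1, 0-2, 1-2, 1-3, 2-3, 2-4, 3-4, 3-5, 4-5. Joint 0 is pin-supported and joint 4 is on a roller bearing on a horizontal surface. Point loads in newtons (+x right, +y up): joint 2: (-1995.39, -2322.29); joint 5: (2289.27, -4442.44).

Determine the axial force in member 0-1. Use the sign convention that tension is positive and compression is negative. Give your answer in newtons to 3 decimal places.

752.324

N=6 nodes, M=9 members, R=3 reactions → 2N=12, M+R=12
member 0 (0-1): L=3.0052, (cx,cy)=(0.4679,0.8838)
member 1 (0-2): L=3.0130, (cx,cy)=(1.0000,0.0000)
member 2 (1-2): L=3.1043, (cx,cy)=(0.5177,-0.8556)
member 3 (1-3): L=3.2464, (cx,cy)=(0.9999,-0.0157)
member 4 (2-3): L=3.0777, (cx,cy)=(0.5325,0.8464)
member 5 (2-4): L=3.3300, (cx,cy)=(1.0000,0.0000)
member 6 (3-4): L=3.1057, (cx,cy)=(0.5445,-0.8388)
member 7 (3-5): L=3.0481, (cx,cy)=(1.0000,-0.0059)
member 8 (4-5): L=2.9213, (cx,cy)=(0.4645,0.8856)
solve A·x = −loads:
  F[0-1] = +752.3243 N (tension)
  F[0-2] = -58.1003 N (compression)
  F[1-2] = -791.1240 N (compression)
  F[1-3] = +761.6124 N (tension)
  F[2-3] = +3543.4065 N (tension)
  F[2-4] = -359.2452 N (compression)
  F[3-4] = -3593.8071 N (compression)
  F[3-5] = +4605.3478 N (tension)
  F[4-5] = -4985.8018 N (compression)
  Rx@0 = -293.8800 N
  Ry@0 = -664.9073 N
  Ry@4 = +7429.6373 N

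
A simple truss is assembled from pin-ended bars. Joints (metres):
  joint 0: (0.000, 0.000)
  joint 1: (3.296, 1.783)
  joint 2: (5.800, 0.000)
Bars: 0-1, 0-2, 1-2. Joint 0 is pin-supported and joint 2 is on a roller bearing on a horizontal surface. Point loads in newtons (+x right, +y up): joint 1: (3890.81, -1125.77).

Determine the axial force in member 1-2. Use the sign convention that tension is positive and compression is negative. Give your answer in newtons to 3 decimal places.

N=3 nodes, M=3 members, R=3 reactions → 2N=6, M+R=6
member 0 (0-1): L=3.7474, (cx,cy)=(0.8796,0.4758)
member 1 (0-2): L=5.8000, (cx,cy)=(1.0000,0.0000)
member 2 (1-2): L=3.0739, (cx,cy)=(0.8146,-0.5800)
solve A·x = −loads:
  F[0-1] = +1492.3583 N (tension)
  F[0-2] = +2578.2024 N (tension)
  F[1-2] = -3165.0313 N (compression)
  Rx@0 = -3890.8100 N
  Ry@0 = -710.0666 N
  Ry@2 = +1835.8366 N

-3165.031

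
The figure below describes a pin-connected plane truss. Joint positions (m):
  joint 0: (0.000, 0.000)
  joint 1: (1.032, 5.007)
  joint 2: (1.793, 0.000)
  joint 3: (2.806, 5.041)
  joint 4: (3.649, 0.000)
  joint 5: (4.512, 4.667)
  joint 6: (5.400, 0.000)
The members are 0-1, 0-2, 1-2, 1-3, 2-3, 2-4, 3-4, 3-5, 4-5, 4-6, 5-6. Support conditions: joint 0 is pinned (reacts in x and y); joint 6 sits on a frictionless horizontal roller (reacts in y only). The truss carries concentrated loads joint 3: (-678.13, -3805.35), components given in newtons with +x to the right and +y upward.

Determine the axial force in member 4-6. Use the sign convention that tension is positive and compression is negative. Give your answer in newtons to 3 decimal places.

N=7 nodes, M=11 members, R=3 reactions → 2N=14, M+R=14
member 0 (0-1): L=5.1122, (cx,cy)=(0.2019,0.9794)
member 1 (0-2): L=1.7930, (cx,cy)=(1.0000,0.0000)
member 2 (1-2): L=5.0645, (cx,cy)=(0.1503,-0.9886)
member 3 (1-3): L=1.7743, (cx,cy)=(0.9998,0.0192)
member 4 (2-3): L=5.1418, (cx,cy)=(0.1970,0.9804)
member 5 (2-4): L=1.8560, (cx,cy)=(1.0000,0.0000)
member 6 (3-4): L=5.1110, (cx,cy)=(0.1649,-0.9863)
member 7 (3-5): L=1.7465, (cx,cy)=(0.9768,-0.2141)
member 8 (4-5): L=4.7461, (cx,cy)=(0.1818,0.9833)
member 9 (4-6): L=1.7510, (cx,cy)=(1.0000,0.0000)
member 10 (5-6): L=4.7507, (cx,cy)=(0.1869,-0.9824)
solve A·x = −loads:
  F[0-1] = -2512.7551 N (compression)
  F[0-2] = -170.8847 N (compression)
  F[1-2] = +2472.2521 N (tension)
  F[1-3] = -878.8912 N (compression)
  F[2-3] = -2493.0446 N (compression)
  F[2-4] = +691.7637 N (tension)
  F[3-4] = -1255.2535 N (compression)
  F[3-5] = -496.2356 N (compression)
  F[4-5] = +1259.0504 N (tension)
  F[4-6] = +255.7877 N (tension)
  F[5-6] = -1368.4440 N (compression)
  Rx@0 = +678.1300 N
  Ry@0 = +2461.0243 N
  Ry@6 = +1344.3257 N

255.788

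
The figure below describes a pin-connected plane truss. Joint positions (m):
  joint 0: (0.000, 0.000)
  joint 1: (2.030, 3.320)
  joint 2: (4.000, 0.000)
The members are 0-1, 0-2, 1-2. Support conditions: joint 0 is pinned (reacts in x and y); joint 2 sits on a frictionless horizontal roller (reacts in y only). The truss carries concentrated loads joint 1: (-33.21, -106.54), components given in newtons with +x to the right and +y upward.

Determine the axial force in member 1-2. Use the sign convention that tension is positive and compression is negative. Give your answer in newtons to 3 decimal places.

-30.820

N=3 nodes, M=3 members, R=3 reactions → 2N=6, M+R=6
member 0 (0-1): L=3.8914, (cx,cy)=(0.5217,0.8532)
member 1 (0-2): L=4.0000, (cx,cy)=(1.0000,0.0000)
member 2 (1-2): L=3.8605, (cx,cy)=(0.5103,-0.8600)
solve A·x = −loads:
  F[0-1] = -93.8109 N (compression)
  F[0-2] = +15.7272 N (tension)
  F[1-2] = -30.8196 N (compression)
  Rx@0 = +33.2100 N
  Ry@0 = +80.0353 N
  Ry@2 = +26.5048 N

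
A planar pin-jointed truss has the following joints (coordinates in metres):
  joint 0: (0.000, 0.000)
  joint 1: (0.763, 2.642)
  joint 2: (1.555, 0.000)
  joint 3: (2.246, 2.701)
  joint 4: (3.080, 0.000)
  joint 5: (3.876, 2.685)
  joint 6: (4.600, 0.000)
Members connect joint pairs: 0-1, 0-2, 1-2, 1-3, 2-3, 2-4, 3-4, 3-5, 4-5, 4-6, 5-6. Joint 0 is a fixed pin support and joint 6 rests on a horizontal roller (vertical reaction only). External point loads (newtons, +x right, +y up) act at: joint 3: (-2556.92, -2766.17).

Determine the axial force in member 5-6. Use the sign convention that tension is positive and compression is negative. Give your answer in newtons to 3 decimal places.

N=7 nodes, M=11 members, R=3 reactions → 2N=14, M+R=14
member 0 (0-1): L=2.7500, (cx,cy)=(0.2775,0.9607)
member 1 (0-2): L=1.5550, (cx,cy)=(1.0000,0.0000)
member 2 (1-2): L=2.7582, (cx,cy)=(0.2871,-0.9579)
member 3 (1-3): L=1.4842, (cx,cy)=(0.9992,0.0398)
member 4 (2-3): L=2.7880, (cx,cy)=(0.2478,0.9688)
member 5 (2-4): L=1.5250, (cx,cy)=(1.0000,0.0000)
member 6 (3-4): L=2.8268, (cx,cy)=(0.2950,-0.9555)
member 7 (3-5): L=1.6301, (cx,cy)=(1.0000,-0.0098)
member 8 (4-5): L=2.8005, (cx,cy)=(0.2842,0.9588)
member 9 (4-6): L=1.5200, (cx,cy)=(1.0000,0.0000)
member 10 (5-6): L=2.7809, (cx,cy)=(0.2603,-0.9655)
solve A·x = −loads:
  F[0-1] = -3036.1186 N (compression)
  F[0-2] = -1714.5258 N (compression)
  F[1-2] = +2974.6932 N (tension)
  F[1-3] = -1697.9144 N (compression)
  F[2-3] = -2941.1862 N (compression)
  F[2-4] = -131.3779 N (compression)
  F[3-4] = +156.8925 N (tension)
  F[3-5] = +85.0940 N (tension)
  F[4-5] = -156.3579 N (compression)
  F[4-6] = -40.6476 N (compression)
  F[5-6] = +156.1282 N (tension)
  Rx@0 = +2556.9200 N
  Ry@0 = +2916.9142 N
  Ry@6 = -150.7442 N

156.128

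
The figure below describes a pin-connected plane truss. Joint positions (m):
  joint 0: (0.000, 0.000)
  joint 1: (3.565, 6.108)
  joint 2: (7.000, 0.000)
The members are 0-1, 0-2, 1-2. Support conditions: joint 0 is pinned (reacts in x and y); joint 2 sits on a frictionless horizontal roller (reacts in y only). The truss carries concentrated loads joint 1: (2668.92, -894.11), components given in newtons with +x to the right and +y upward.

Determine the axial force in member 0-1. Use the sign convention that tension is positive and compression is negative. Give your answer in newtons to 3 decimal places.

N=3 nodes, M=3 members, R=3 reactions → 2N=6, M+R=6
member 0 (0-1): L=7.0723, (cx,cy)=(0.5041,0.8637)
member 1 (0-2): L=7.0000, (cx,cy)=(1.0000,0.0000)
member 2 (1-2): L=7.0076, (cx,cy)=(0.4902,-0.8716)
solve A·x = −loads:
  F[0-1] = +2188.4538 N (tension)
  F[0-2] = +1565.7598 N (tension)
  F[1-2] = -3194.2552 N (compression)
  Rx@0 = -2668.9200 N
  Ry@0 = -1890.0708 N
  Ry@2 = +2784.1808 N

2188.454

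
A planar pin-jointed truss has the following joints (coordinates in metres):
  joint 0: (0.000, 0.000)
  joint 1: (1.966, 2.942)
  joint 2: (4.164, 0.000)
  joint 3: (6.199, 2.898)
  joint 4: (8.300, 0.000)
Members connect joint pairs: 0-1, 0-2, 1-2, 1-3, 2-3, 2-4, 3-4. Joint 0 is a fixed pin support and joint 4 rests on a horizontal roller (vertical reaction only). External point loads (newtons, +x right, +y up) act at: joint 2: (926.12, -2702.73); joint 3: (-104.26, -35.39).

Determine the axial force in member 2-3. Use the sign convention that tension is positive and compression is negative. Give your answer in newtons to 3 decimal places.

N=5 nodes, M=7 members, R=3 reactions → 2N=10, M+R=10
member 0 (0-1): L=3.5384, (cx,cy)=(0.5556,0.8314)
member 1 (0-2): L=4.1640, (cx,cy)=(1.0000,0.0000)
member 2 (1-2): L=3.6724, (cx,cy)=(0.5985,-0.8011)
member 3 (1-3): L=4.2332, (cx,cy)=(0.9999,-0.0104)
member 4 (2-3): L=3.5411, (cx,cy)=(0.5747,0.8184)
member 5 (2-4): L=4.1360, (cx,cy)=(1.0000,0.0000)
member 6 (3-4): L=3.5795, (cx,cy)=(0.5870,-0.8096)
solve A·x = −loads:
  F[0-1] = -1674.4032 N (compression)
  F[0-2] = +1752.1800 N (tension)
  F[1-2] = +1763.5658 N (tension)
  F[1-3] = -1985.9526 N (compression)
  F[2-3] = +1576.1840 N (tension)
  F[2-4] = +975.7923 N (tension)
  F[3-4] = -1662.4555 N (compression)
  Rx@0 = -821.8600 N
  Ry@0 = +1392.1676 N
  Ry@4 = +1345.9524 N

1576.184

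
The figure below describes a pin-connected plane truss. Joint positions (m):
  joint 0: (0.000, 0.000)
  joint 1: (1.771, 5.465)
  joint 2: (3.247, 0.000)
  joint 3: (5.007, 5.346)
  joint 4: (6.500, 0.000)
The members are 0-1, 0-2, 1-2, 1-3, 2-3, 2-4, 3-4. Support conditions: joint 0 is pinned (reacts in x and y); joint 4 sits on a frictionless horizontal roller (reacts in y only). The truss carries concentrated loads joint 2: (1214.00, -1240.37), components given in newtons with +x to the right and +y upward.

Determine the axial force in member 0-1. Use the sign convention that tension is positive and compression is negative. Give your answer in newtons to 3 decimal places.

-652.539

N=5 nodes, M=7 members, R=3 reactions → 2N=10, M+R=10
member 0 (0-1): L=5.7448, (cx,cy)=(0.3083,0.9513)
member 1 (0-2): L=3.2470, (cx,cy)=(1.0000,0.0000)
member 2 (1-2): L=5.6608, (cx,cy)=(0.2607,-0.9654)
member 3 (1-3): L=3.2382, (cx,cy)=(0.9993,-0.0367)
member 4 (2-3): L=5.6283, (cx,cy)=(0.3127,0.9498)
member 5 (2-4): L=3.2530, (cx,cy)=(1.0000,0.0000)
member 6 (3-4): L=5.5506, (cx,cy)=(0.2690,-0.9631)
solve A·x = −loads:
  F[0-1] = -652.5387 N (compression)
  F[0-2] = +1415.1640 N (tension)
  F[1-2] = +657.1892 N (tension)
  F[1-3] = -372.7713 N (compression)
  F[2-3] = +637.9049 N (tension)
  F[2-4] = +173.0418 N (tension)
  F[3-4] = -643.3220 N (compression)
  Rx@0 = -1214.0000 N
  Ry@0 = +620.7575 N
  Ry@4 = +619.6125 N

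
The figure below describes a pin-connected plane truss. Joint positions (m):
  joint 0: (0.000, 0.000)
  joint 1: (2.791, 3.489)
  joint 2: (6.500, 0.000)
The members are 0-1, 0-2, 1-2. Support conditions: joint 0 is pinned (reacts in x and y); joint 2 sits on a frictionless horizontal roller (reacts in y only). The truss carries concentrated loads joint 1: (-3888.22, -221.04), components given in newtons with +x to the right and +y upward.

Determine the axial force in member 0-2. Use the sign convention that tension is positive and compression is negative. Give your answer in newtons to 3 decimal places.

-2117.782

N=3 nodes, M=3 members, R=3 reactions → 2N=6, M+R=6
member 0 (0-1): L=4.4680, (cx,cy)=(0.6247,0.7809)
member 1 (0-2): L=6.5000, (cx,cy)=(1.0000,0.0000)
member 2 (1-2): L=5.0921, (cx,cy)=(0.7284,-0.6852)
solve A·x = −loads:
  F[0-1] = -2834.2069 N (compression)
  F[0-2] = -2117.7823 N (compression)
  F[1-2] = +2907.5292 N (tension)
  Rx@0 = +3888.2200 N
  Ry@0 = +2213.2057 N
  Ry@2 = -1992.1657 N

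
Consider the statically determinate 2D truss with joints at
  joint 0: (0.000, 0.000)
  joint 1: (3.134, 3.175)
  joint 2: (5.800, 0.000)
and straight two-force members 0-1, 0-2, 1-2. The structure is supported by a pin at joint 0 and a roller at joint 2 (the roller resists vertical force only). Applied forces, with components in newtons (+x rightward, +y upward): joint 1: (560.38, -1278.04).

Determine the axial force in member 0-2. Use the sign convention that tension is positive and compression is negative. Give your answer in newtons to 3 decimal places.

N=3 nodes, M=3 members, R=3 reactions → 2N=6, M+R=6
member 0 (0-1): L=4.4612, (cx,cy)=(0.7025,0.7117)
member 1 (0-2): L=5.8000, (cx,cy)=(1.0000,0.0000)
member 2 (1-2): L=4.1459, (cx,cy)=(0.6431,-0.7658)
solve A·x = −loads:
  F[0-1] = -394.4121 N (compression)
  F[0-2] = +837.4532 N (tension)
  F[1-2] = -1302.3129 N (compression)
  Rx@0 = -560.3800 N
  Ry@0 = +280.6980 N
  Ry@2 = +997.3420 N

837.453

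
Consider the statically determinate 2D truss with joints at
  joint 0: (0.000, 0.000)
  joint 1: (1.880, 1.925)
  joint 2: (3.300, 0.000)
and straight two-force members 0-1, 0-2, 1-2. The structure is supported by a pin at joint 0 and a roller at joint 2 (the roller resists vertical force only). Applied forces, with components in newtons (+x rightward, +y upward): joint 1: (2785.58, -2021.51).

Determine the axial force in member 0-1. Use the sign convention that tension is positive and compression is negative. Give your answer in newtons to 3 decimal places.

N=3 nodes, M=3 members, R=3 reactions → 2N=6, M+R=6
member 0 (0-1): L=2.6907, (cx,cy)=(0.6987,0.7154)
member 1 (0-2): L=3.3000, (cx,cy)=(1.0000,0.0000)
member 2 (1-2): L=2.3921, (cx,cy)=(0.5936,-0.8047)
solve A·x = −loads:
  F[0-1] = +1055.4086 N (tension)
  F[0-2] = +2048.1710 N (tension)
  F[1-2] = -3450.2672 N (compression)
  Rx@0 = -2785.5800 N
  Ry@0 = -755.0598 N
  Ry@2 = +2776.5698 N

1055.409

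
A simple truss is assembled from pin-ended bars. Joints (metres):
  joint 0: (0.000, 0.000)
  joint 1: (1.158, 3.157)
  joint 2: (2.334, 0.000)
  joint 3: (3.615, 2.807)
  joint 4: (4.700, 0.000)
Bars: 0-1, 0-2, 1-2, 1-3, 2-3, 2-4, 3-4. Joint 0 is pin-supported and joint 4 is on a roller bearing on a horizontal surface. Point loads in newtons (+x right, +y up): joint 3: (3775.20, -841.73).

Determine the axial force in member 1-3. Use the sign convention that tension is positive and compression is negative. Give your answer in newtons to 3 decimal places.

N=5 nodes, M=7 members, R=3 reactions → 2N=10, M+R=10
member 0 (0-1): L=3.3627, (cx,cy)=(0.3444,0.9388)
member 1 (0-2): L=2.3340, (cx,cy)=(1.0000,0.0000)
member 2 (1-2): L=3.3689, (cx,cy)=(0.3491,-0.9371)
member 3 (1-3): L=2.4818, (cx,cy)=(0.9900,-0.1410)
member 4 (2-3): L=3.0855, (cx,cy)=(0.4152,0.9097)
member 5 (2-4): L=2.3660, (cx,cy)=(1.0000,0.0000)
member 6 (3-4): L=3.0094, (cx,cy)=(0.3605,-0.9327)
solve A·x = −loads:
  F[0-1] = +2194.5970 N (tension)
  F[0-2] = +3019.4505 N (tension)
  F[1-2] = -2443.1979 N (compression)
  F[1-3] = +1624.8435 N (tension)
  F[2-3] = +2516.6529 N (tension)
  F[2-4] = +1121.7569 N (tension)
  F[3-4] = -3111.3480 N (compression)
  Rx@0 = -3775.2000 N
  Ry@0 = -2060.3637 N
  Ry@4 = +2902.0937 N

1624.843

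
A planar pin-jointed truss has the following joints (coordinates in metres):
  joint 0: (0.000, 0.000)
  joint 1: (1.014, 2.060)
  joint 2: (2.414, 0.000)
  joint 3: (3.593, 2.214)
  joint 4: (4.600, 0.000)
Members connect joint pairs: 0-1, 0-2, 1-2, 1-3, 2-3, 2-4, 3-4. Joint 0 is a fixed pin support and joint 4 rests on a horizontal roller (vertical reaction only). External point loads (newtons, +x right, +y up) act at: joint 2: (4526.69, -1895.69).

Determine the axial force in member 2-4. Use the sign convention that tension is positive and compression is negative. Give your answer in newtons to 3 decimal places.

452.479

N=5 nodes, M=7 members, R=3 reactions → 2N=10, M+R=10
member 0 (0-1): L=2.2960, (cx,cy)=(0.4416,0.8972)
member 1 (0-2): L=2.4140, (cx,cy)=(1.0000,0.0000)
member 2 (1-2): L=2.4907, (cx,cy)=(0.5621,-0.8271)
member 3 (1-3): L=2.5836, (cx,cy)=(0.9982,0.0596)
member 4 (2-3): L=2.5084, (cx,cy)=(0.4700,0.8827)
member 5 (2-4): L=2.1860, (cx,cy)=(1.0000,0.0000)
member 6 (3-4): L=2.4323, (cx,cy)=(0.4140,-0.9103)
solve A·x = −loads:
  F[0-1] = -1004.0879 N (compression)
  F[0-2] = +4970.1254 N (tension)
  F[1-2] = +1015.9718 N (tension)
  F[1-3] = -1016.3105 N (compression)
  F[2-3] = +1195.7213 N (tension)
  F[2-4] = +452.4792 N (tension)
  F[3-4] = -1092.8927 N (compression)
  Rx@0 = -4526.6900 N
  Ry@0 = +900.8649 N
  Ry@4 = +994.8251 N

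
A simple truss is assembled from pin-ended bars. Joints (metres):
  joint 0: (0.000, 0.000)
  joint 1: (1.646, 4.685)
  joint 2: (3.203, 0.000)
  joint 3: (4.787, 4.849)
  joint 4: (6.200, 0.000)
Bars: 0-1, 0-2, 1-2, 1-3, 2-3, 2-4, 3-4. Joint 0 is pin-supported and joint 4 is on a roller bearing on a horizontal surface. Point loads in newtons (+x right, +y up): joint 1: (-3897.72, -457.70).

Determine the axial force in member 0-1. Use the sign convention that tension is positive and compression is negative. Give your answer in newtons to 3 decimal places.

-3478.116

N=5 nodes, M=7 members, R=3 reactions → 2N=10, M+R=10
member 0 (0-1): L=4.9657, (cx,cy)=(0.3315,0.9435)
member 1 (0-2): L=3.2030, (cx,cy)=(1.0000,0.0000)
member 2 (1-2): L=4.9369, (cx,cy)=(0.3154,-0.9490)
member 3 (1-3): L=3.1453, (cx,cy)=(0.9986,0.0521)
member 4 (2-3): L=5.1012, (cx,cy)=(0.3105,0.9506)
member 5 (2-4): L=2.9970, (cx,cy)=(1.0000,0.0000)
member 6 (3-4): L=5.0507, (cx,cy)=(0.2798,-0.9601)
solve A·x = −loads:
  F[0-1] = -3478.1157 N (compression)
  F[0-2] = -2744.8239 N (compression)
  F[1-2] = +3073.3312 N (tension)
  F[1-3] = +1777.9848 N (tension)
  F[2-3] = -3068.1544 N (compression)
  F[2-4] = -822.8507 N (compression)
  F[3-4] = +2941.2283 N (tension)
  Rx@0 = +3897.7200 N
  Ry@0 = +3281.4813 N
  Ry@4 = -2823.7813 N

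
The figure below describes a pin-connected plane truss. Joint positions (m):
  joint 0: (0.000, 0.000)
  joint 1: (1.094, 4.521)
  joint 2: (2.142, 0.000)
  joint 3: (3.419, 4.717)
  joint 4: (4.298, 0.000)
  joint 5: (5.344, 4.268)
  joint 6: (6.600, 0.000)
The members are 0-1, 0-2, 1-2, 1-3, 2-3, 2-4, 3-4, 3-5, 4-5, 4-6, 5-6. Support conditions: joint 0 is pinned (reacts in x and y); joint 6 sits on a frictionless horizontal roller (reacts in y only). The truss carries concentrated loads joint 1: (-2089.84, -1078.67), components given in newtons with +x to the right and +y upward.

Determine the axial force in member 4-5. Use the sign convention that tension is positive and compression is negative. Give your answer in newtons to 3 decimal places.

-1136.326

N=7 nodes, M=11 members, R=3 reactions → 2N=14, M+R=14
member 0 (0-1): L=4.6515, (cx,cy)=(0.2352,0.9719)
member 1 (0-2): L=2.1420, (cx,cy)=(1.0000,0.0000)
member 2 (1-2): L=4.6409, (cx,cy)=(0.2258,-0.9742)
member 3 (1-3): L=2.3332, (cx,cy)=(0.9965,0.0840)
member 4 (2-3): L=4.8868, (cx,cy)=(0.2613,0.9653)
member 5 (2-4): L=2.1560, (cx,cy)=(1.0000,0.0000)
member 6 (3-4): L=4.7982, (cx,cy)=(0.1832,-0.9831)
member 7 (3-5): L=1.9767, (cx,cy)=(0.9739,-0.2271)
member 8 (4-5): L=4.3943, (cx,cy)=(0.2380,0.9713)
member 9 (4-6): L=2.3020, (cx,cy)=(1.0000,0.0000)
member 10 (5-6): L=4.4490, (cx,cy)=(0.2823,-0.9593)
solve A·x = −loads:
  F[0-1] = -2398.6999 N (compression)
  F[0-2] = -1525.6804 N (compression)
  F[1-2] = +1390.8083 N (tension)
  F[1-3] = +1215.9066 N (tension)
  F[2-3] = -1403.6551 N (compression)
  F[2-4] = -844.8112 N (compression)
  F[3-4] = +1122.6628 N (tension)
  F[3-5] = +656.3023 N (tension)
  F[4-5] = -1136.3258 N (compression)
  F[4-6] = -368.6609 N (compression)
  F[5-6] = +1305.8618 N (tension)
  Rx@0 = +2089.8400 N
  Ry@0 = +2331.4127 N
  Ry@6 = -1252.7427 N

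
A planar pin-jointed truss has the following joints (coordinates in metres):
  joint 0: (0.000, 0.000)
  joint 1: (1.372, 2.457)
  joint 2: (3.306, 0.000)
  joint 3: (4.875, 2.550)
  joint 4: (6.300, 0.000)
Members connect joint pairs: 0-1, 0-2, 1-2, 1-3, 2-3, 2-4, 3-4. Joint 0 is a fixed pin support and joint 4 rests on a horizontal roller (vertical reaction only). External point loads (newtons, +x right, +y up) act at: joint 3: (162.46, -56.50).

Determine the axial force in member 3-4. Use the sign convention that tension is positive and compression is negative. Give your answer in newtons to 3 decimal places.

-125.412

N=5 nodes, M=7 members, R=3 reactions → 2N=10, M+R=10
member 0 (0-1): L=2.8141, (cx,cy)=(0.4875,0.8731)
member 1 (0-2): L=3.3060, (cx,cy)=(1.0000,0.0000)
member 2 (1-2): L=3.1269, (cx,cy)=(0.6185,-0.7858)
member 3 (1-3): L=3.5042, (cx,cy)=(0.9996,0.0265)
member 4 (2-3): L=2.9940, (cx,cy)=(0.5240,0.8517)
member 5 (2-4): L=2.9940, (cx,cy)=(1.0000,0.0000)
member 6 (3-4): L=2.9212, (cx,cy)=(0.4878,-0.8729)
solve A·x = −loads:
  F[0-1] = +60.6779 N (tension)
  F[0-2] = +132.8769 N (tension)
  F[1-2] = -65.0621 N (compression)
  F[1-3] = +69.8494 N (tension)
  F[2-3] = +60.0265 N (tension)
  F[2-4] = +61.1788 N (tension)
  F[3-4] = -125.4123 N (compression)
  Rx@0 = -162.4600 N
  Ry@0 = -52.9779 N
  Ry@4 = +109.4779 N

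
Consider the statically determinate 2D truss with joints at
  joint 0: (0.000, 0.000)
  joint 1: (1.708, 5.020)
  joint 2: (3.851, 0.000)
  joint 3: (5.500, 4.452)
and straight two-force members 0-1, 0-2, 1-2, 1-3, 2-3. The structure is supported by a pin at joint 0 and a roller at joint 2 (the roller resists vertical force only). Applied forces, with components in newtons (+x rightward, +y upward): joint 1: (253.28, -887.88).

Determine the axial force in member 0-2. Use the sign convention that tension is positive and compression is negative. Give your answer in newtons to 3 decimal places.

N=4 nodes, M=5 members, R=3 reactions → 2N=8, M+R=8
member 0 (0-1): L=5.3026, (cx,cy)=(0.3221,0.9467)
member 1 (0-2): L=3.8510, (cx,cy)=(1.0000,0.0000)
member 2 (1-2): L=5.4583, (cx,cy)=(0.3926,-0.9197)
member 3 (1-3): L=3.8343, (cx,cy)=(0.9890,-0.1481)
member 4 (2-3): L=4.7476, (cx,cy)=(0.3473,0.9377)
solve A·x = −loads:
  F[0-1] = -173.1496 N (compression)
  F[0-2] = +309.0525 N (tension)
  F[1-2] = -787.1655 N (compression)
  F[1-3] = +0.0000 N (tension)
  F[2-3] = -0.0000 N (compression)
  Rx@0 = -253.2800 N
  Ry@0 = +163.9214 N
  Ry@2 = +723.9586 N

309.052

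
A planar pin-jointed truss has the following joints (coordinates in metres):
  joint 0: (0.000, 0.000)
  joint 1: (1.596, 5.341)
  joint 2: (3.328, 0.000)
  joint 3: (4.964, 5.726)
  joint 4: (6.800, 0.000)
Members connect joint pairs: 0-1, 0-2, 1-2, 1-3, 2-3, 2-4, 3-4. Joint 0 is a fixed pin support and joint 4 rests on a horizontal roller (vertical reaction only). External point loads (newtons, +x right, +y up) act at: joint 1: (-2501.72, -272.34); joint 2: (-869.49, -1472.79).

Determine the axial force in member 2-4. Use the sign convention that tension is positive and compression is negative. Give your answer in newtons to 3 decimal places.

N=5 nodes, M=7 members, R=3 reactions → 2N=10, M+R=10
member 0 (0-1): L=5.5744, (cx,cy)=(0.2863,0.9581)
member 1 (0-2): L=3.3280, (cx,cy)=(1.0000,0.0000)
member 2 (1-2): L=5.6148, (cx,cy)=(0.3085,-0.9512)
member 3 (1-3): L=3.3899, (cx,cy)=(0.9935,0.1136)
member 4 (2-3): L=5.9551, (cx,cy)=(0.2747,0.9615)
member 5 (2-4): L=3.4720, (cx,cy)=(1.0000,0.0000)
member 6 (3-4): L=6.0131, (cx,cy)=(0.3053,-0.9522)
solve A·x = −loads:
  F[0-1] = -3053.1793 N (compression)
  F[0-2] = -2497.0516 N (compression)
  F[1-2] = +2877.9364 N (tension)
  F[1-3] = +744.6228 N (tension)
  F[2-3] = -1315.4132 N (compression)
  F[2-4] = -378.4332 N (compression)
  F[3-4] = +1239.4202 N (tension)
  Rx@0 = +3371.2100 N
  Ry@0 = +2925.3633 N
  Ry@4 = -1180.2333 N

-378.433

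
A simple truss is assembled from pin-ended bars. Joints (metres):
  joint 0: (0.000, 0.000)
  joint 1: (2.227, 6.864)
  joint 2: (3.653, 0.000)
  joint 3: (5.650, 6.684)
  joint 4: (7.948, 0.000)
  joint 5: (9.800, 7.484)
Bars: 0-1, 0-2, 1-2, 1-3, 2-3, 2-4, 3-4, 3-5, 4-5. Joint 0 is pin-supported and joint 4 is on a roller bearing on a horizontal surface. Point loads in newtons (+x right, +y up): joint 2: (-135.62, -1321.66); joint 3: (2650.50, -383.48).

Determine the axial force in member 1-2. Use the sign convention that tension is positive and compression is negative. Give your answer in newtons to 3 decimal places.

N=6 nodes, M=9 members, R=3 reactions → 2N=12, M+R=12
member 0 (0-1): L=7.2162, (cx,cy)=(0.3086,0.9512)
member 1 (0-2): L=3.6530, (cx,cy)=(1.0000,0.0000)
member 2 (1-2): L=7.0106, (cx,cy)=(0.2034,-0.9791)
member 3 (1-3): L=3.4277, (cx,cy)=(0.9986,-0.0525)
member 4 (2-3): L=6.9759, (cx,cy)=(0.2863,0.9581)
member 5 (2-4): L=4.2950, (cx,cy)=(1.0000,0.0000)
member 6 (3-4): L=7.0680, (cx,cy)=(0.3251,-0.9457)
member 7 (3-5): L=4.2264, (cx,cy)=(0.9819,0.1893)
member 8 (4-5): L=7.7097, (cx,cy)=(0.2402,0.9707)
solve A·x = −loads:
  F[0-1] = +1475.9397 N (tension)
  F[0-2] = +2059.3906 N (tension)
  F[1-2] = -1474.4449 N (compression)
  F[1-3] = +756.4461 N (tension)
  F[2-3] = +2886.0645 N (tension)
  F[2-4] = +1068.9060 N (tension)
  F[3-4] = -3287.6546 N (compression)
  F[3-5] = +0.0000 N (tension)
  F[4-5] = -0.0000 N (compression)
  Rx@0 = -2514.8800 N
  Ry@0 = -1403.8972 N
  Ry@4 = +3109.0372 N

-1474.445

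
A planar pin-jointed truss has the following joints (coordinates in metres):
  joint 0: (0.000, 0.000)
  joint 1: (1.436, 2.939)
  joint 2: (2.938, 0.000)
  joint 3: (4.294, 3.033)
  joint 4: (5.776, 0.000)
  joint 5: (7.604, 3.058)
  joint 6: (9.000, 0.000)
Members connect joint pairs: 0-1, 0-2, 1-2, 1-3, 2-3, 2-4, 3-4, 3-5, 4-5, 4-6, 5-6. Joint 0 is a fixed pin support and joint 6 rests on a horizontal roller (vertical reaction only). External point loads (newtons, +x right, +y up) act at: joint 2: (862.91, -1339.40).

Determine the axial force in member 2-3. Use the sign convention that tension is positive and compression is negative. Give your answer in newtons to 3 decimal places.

N=7 nodes, M=11 members, R=3 reactions → 2N=14, M+R=14
member 0 (0-1): L=3.2711, (cx,cy)=(0.4390,0.8985)
member 1 (0-2): L=2.9380, (cx,cy)=(1.0000,0.0000)
member 2 (1-2): L=3.3006, (cx,cy)=(0.4551,-0.8905)
member 3 (1-3): L=2.8595, (cx,cy)=(0.9995,0.0329)
member 4 (2-3): L=3.3223, (cx,cy)=(0.4081,0.9129)
member 5 (2-4): L=2.8380, (cx,cy)=(1.0000,0.0000)
member 6 (3-4): L=3.3757, (cx,cy)=(0.4390,-0.8985)
member 7 (3-5): L=3.3101, (cx,cy)=(1.0000,0.0076)
member 8 (4-5): L=3.5627, (cx,cy)=(0.5131,0.8583)
member 9 (4-6): L=3.2240, (cx,cy)=(1.0000,0.0000)
member 10 (5-6): L=3.3616, (cx,cy)=(0.4153,-0.9097)
solve A·x = −loads:
  F[0-1] = -1004.0892 N (compression)
  F[0-2] = +1303.7069 N (tension)
  F[1-2] = +980.3862 N (tension)
  F[1-3] = -887.4245 N (compression)
  F[2-3] = +510.9031 N (tension)
  F[2-4] = +678.4207 N (tension)
  F[3-4] = -490.5376 N (compression)
  F[3-5] = -463.0787 N (compression)
  F[4-5] = +513.4799 N (tension)
  F[4-6] = +199.6032 N (tension)
  F[5-6] = -480.6454 N (compression)
  Rx@0 = -862.9100 N
  Ry@0 = +902.1603 N
  Ry@6 = +437.2397 N

510.903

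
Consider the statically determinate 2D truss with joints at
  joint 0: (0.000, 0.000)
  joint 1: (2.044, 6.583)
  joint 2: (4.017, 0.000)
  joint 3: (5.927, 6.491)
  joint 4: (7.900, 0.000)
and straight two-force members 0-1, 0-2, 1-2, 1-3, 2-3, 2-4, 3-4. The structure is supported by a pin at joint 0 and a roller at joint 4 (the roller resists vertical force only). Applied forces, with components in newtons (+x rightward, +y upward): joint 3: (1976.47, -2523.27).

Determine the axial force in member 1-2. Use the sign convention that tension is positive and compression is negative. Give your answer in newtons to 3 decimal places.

-1052.560

N=5 nodes, M=7 members, R=3 reactions → 2N=10, M+R=10
member 0 (0-1): L=6.8930, (cx,cy)=(0.2965,0.9550)
member 1 (0-2): L=4.0170, (cx,cy)=(1.0000,0.0000)
member 2 (1-2): L=6.8723, (cx,cy)=(0.2871,-0.9579)
member 3 (1-3): L=3.8841, (cx,cy)=(0.9997,-0.0237)
member 4 (2-3): L=6.7662, (cx,cy)=(0.2823,0.9593)
member 5 (2-4): L=3.8830, (cx,cy)=(1.0000,0.0000)
member 6 (3-4): L=6.7842, (cx,cy)=(0.2908,-0.9568)
solve A·x = −loads:
  F[0-1] = +1040.5813 N (tension)
  F[0-2] = +1667.9048 N (tension)
  F[1-2] = -1052.5599 N (compression)
  F[1-3] = +610.9205 N (tension)
  F[2-3] = +1050.9933 N (tension)
  F[2-4] = +1069.0399 N (tension)
  F[3-4] = -3675.9326 N (compression)
  Rx@0 = -1976.4700 N
  Ry@0 = -993.7791 N
  Ry@4 = +3517.0491 N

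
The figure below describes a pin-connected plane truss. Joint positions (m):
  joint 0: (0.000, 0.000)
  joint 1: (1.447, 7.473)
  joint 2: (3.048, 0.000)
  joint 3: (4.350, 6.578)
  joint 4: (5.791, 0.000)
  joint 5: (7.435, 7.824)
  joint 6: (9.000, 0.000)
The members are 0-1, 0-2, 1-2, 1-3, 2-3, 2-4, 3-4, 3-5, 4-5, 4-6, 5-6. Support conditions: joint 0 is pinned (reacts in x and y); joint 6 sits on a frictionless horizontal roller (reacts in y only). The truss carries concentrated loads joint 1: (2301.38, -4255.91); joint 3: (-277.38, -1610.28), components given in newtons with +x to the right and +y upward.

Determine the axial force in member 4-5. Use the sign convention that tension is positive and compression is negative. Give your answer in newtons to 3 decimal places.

N=7 nodes, M=11 members, R=3 reactions → 2N=14, M+R=14
member 0 (0-1): L=7.6118, (cx,cy)=(0.1901,0.9818)
member 1 (0-2): L=3.0480, (cx,cy)=(1.0000,0.0000)
member 2 (1-2): L=7.6426, (cx,cy)=(0.2095,-0.9778)
member 3 (1-3): L=3.0378, (cx,cy)=(0.9556,-0.2946)
member 4 (2-3): L=6.7056, (cx,cy)=(0.1942,0.9810)
member 5 (2-4): L=2.7430, (cx,cy)=(1.0000,0.0000)
member 6 (3-4): L=6.7340, (cx,cy)=(0.2140,-0.9768)
member 7 (3-5): L=3.3271, (cx,cy)=(0.9272,0.3745)
member 8 (4-5): L=7.9949, (cx,cy)=(0.2056,0.9786)
member 9 (4-6): L=3.2090, (cx,cy)=(1.0000,0.0000)
member 10 (5-6): L=7.9790, (cx,cy)=(0.1961,-0.9806)
solve A·x = −loads:
  F[0-1] = -2745.5187 N (compression)
  F[0-2] = +2545.9218 N (tension)
  F[1-2] = -755.5920 N (compression)
  F[1-3] = -2788.7974 N (compression)
  F[2-3] = +753.1605 N (tension)
  F[2-4] = +2241.3992 N (tension)
  F[3-4] = -3833.4922 N (compression)
  F[3-5] = -1532.6044 N (compression)
  F[4-5] = +3826.4675 N (tension)
  F[4-6] = +634.2283 N (tension)
  F[5-6] = -3233.5452 N (compression)
  Rx@0 = -2024.0000 N
  Ry@0 = +2695.4537 N
  Ry@6 = +3170.7363 N

3826.467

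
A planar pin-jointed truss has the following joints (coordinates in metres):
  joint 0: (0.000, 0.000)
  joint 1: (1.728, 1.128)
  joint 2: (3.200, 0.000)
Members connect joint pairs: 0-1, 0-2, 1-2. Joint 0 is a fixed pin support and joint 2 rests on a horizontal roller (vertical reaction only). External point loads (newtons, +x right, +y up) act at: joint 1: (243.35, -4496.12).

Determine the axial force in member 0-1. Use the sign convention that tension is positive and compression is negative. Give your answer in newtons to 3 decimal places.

-3626.697

N=3 nodes, M=3 members, R=3 reactions → 2N=6, M+R=6
member 0 (0-1): L=2.0636, (cx,cy)=(0.8374,0.5466)
member 1 (0-2): L=3.2000, (cx,cy)=(1.0000,0.0000)
member 2 (1-2): L=1.8545, (cx,cy)=(0.7937,-0.6083)
solve A·x = −loads:
  F[0-1] = -3626.6973 N (compression)
  F[0-2] = +3280.2707 N (tension)
  F[1-2] = -4132.6494 N (compression)
  Rx@0 = -243.3500 N
  Ry@0 = +1982.4343 N
  Ry@2 = +2513.6857 N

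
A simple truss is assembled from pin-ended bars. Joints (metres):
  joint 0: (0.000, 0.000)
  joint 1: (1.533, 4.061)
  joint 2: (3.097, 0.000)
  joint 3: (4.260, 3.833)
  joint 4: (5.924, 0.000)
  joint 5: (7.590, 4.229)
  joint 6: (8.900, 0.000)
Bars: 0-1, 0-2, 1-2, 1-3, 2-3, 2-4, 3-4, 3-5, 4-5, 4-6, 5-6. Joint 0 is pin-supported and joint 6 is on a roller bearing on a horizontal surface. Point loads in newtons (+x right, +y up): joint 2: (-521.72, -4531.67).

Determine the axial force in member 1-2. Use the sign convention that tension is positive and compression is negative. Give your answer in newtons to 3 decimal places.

N=7 nodes, M=11 members, R=3 reactions → 2N=14, M+R=14
member 0 (0-1): L=4.3407, (cx,cy)=(0.3532,0.9356)
member 1 (0-2): L=3.0970, (cx,cy)=(1.0000,0.0000)
member 2 (1-2): L=4.3518, (cx,cy)=(0.3594,-0.9332)
member 3 (1-3): L=2.7365, (cx,cy)=(0.9965,-0.0833)
member 4 (2-3): L=4.0056, (cx,cy)=(0.2903,0.9569)
member 5 (2-4): L=2.8270, (cx,cy)=(1.0000,0.0000)
member 6 (3-4): L=4.1786, (cx,cy)=(0.3982,-0.9173)
member 7 (3-5): L=3.3535, (cx,cy)=(0.9930,0.1181)
member 8 (4-5): L=4.5453, (cx,cy)=(0.3665,0.9304)
member 9 (4-6): L=2.9760, (cx,cy)=(1.0000,0.0000)
member 10 (5-6): L=4.4272, (cx,cy)=(0.2959,-0.9552)
solve A·x = −loads:
  F[0-1] = -3158.2693 N (compression)
  F[0-2] = +593.6784 N (tension)
  F[1-2] = +3374.9106 N (tension)
  F[1-3] = -2336.4474 N (compression)
  F[2-3] = +1444.4780 N (tension)
  F[2-4] = +1908.9240 N (tension)
  F[3-4] = -1870.0393 N (compression)
  F[3-5] = -1172.4430 N (compression)
  F[4-5] = +1843.6782 N (tension)
  F[4-6] = +488.4758 N (tension)
  F[5-6] = -1650.8432 N (compression)
  Rx@0 = +521.7200 N
  Ry@0 = +2954.7507 N
  Ry@6 = +1576.9193 N

3374.911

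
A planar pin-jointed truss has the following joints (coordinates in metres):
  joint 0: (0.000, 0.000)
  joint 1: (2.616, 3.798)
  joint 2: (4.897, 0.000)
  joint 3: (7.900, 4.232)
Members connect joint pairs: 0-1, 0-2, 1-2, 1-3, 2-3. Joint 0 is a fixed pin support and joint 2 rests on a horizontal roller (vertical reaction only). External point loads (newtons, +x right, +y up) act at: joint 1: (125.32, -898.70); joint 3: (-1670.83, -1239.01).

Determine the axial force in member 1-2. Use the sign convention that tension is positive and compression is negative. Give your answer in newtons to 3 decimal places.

44.098

N=4 nodes, M=5 members, R=3 reactions → 2N=8, M+R=8
member 0 (0-1): L=4.6118, (cx,cy)=(0.5672,0.8235)
member 1 (0-2): L=4.8970, (cx,cy)=(1.0000,0.0000)
member 2 (1-2): L=4.4303, (cx,cy)=(0.5149,-0.8573)
member 3 (1-3): L=5.3018, (cx,cy)=(0.9966,0.0819)
member 4 (2-3): L=5.1892, (cx,cy)=(0.5787,0.8155)
solve A·x = −loads:
  F[0-1] = -1220.9964 N (compression)
  F[0-2] = -852.9042 N (compression)
  F[1-2] = +44.0983 N (tension)
  F[1-3] = -843.4611 N (compression)
  F[2-3] = -1434.5904 N (compression)
  Rx@0 = +1545.5100 N
  Ry@0 = +1005.5493 N
  Ry@2 = +1132.1607 N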